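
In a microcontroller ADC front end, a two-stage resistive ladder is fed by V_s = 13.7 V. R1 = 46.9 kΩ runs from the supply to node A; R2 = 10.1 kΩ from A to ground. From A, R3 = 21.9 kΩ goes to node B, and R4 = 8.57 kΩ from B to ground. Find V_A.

The second stage (R3 + R4 = 30.47 kΩ) loads node A in parallel with R2.
R2 ‖ (R3+R4) = 7.586 kΩ.
So V_A = 13.7 × 0.1392 = 1.907 V.

V_A ≈ 1.91 V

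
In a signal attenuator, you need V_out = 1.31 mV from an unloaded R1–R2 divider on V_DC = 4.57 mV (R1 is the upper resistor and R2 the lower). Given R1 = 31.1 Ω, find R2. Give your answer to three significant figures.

V_out/V_DC = R2/(R1+R2) = 0.2867.
R2 = R1 · 0.2867/(1 − 0.2867) = 12.50 Ω.

R2 ≈ 12.5 Ω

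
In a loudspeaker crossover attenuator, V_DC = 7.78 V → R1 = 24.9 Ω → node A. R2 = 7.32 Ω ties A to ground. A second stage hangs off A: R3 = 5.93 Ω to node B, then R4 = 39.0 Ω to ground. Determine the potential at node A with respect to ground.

Node A sees R2 in parallel with the series input of stage 2, R3 + R4 = 44.93 Ω.
R2 ‖ (R3+R4) = 6.294 Ω.
First divider: V_A = V_DC · 6.294/(24.9 + 6.294) = 1.570 V.

V_A ≈ 1.57 V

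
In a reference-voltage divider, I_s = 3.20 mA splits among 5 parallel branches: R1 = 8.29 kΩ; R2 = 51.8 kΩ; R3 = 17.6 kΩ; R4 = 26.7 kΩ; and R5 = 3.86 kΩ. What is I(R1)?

I ≈ 0.783 mA

ΣG = 1/8.29 + 1/51.8 + 1/17.6 + 1/26.7 + 1/3.86 = 0.4933.
Current divider: I(R1) = I_s · G_k/ΣG = 3.20 × (0.1206/0.4933) = 3.20 × 0.2445 = 0.7825 mA.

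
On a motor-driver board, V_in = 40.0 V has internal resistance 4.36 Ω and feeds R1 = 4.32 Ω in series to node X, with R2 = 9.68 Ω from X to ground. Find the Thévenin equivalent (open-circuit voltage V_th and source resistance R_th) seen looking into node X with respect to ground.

R1' = 4.36 + 4.32 = 8.680 Ω (source resistance + R1).
V_th is the unloaded tap voltage: V_in · R2/(R1'+R2) = 40.0 × 0.5272 = 21.09 V.
With V_in suppressed (replaced by a short), R_th = R1' ‖ R2 = (8.680 × 9.68)/(8.680 + 9.68) = 4.576 Ω.

V_th ≈ 21.1 V, R_th ≈ 4.58 Ω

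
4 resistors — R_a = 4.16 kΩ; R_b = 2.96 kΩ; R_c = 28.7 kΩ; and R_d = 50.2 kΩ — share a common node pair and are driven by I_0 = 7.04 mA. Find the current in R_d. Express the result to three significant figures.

I ≈ 0.222 mA

Total conductance ΣG = 1/4.16 + 1/2.96 + 1/28.7 + 1/50.2 = 0.6330 (units of 1/kΩ).
By the current-divider rule, I = I_0 · G_k/ΣG = 7.04 × 0.03147 = 0.2216 mA.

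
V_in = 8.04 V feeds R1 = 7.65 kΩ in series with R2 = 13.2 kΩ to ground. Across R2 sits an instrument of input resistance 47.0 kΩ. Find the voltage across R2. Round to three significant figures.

V_out ≈ 4.61 V

First combine the lower leg with the load: R2 ‖ R_L = 10.31 kΩ.
Voltage divider with the loaded lower leg: V_out = 8.04 × 10.31/(7.65 + 10.31) = 8.04 × 0.5740 = 4.615 V.
(Unloaded it would be 5.09 V; the load pulls it down.)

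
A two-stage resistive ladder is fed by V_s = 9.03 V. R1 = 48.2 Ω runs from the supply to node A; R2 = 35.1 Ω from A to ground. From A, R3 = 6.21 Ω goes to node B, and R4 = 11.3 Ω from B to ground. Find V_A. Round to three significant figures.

V_A ≈ 1.76 V

The second stage (R3 + R4 = 17.51 Ω) loads node A in parallel with R2.
R2 ‖ (R3+R4) = 11.68 Ω.
V_A = 9.03 × 11.68/(48.2 + 11.68) = 1.762 V.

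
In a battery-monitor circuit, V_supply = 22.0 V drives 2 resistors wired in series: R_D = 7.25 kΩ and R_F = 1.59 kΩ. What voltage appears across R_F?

Total series resistance ΣR = 7.25 + 1.59 = 8.840 kΩ.
V = V_supply · R/ΣR = 22.0 × 0.1799 = 3.957 V.

V ≈ 3.96 V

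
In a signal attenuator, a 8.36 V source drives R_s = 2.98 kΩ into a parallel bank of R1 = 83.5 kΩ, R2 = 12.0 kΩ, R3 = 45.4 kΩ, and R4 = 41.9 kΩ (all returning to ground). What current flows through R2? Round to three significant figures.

Equivalent of the parallel group: R_p = 7.082 kΩ.
Node voltage V_A = V_DC · R_p/(R_s + R_p) = 8.36 × 0.7038 = 5.884 V.
Branch current I = V_A/R2 = 5.884/12.0 = 0.4903 mA.

I ≈ 0.490 mA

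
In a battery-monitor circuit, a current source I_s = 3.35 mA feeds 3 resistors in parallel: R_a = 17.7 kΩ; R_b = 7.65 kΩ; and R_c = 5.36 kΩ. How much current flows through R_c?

ΣG = 1/17.7 + 1/7.65 + 1/5.36 = 0.3738.
By the current-divider rule, I = I_s · G_k/ΣG = 3.35 × 0.4991 = 1.672 mA.

I ≈ 1.67 mA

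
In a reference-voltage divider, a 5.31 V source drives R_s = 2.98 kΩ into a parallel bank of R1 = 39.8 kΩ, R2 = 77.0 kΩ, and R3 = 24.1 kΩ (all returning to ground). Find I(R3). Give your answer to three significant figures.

Parallel bank: R_p = 1/(1/39.8 + 1/77.0 + 1/24.1) = 12.56 kΩ.
Node voltage V_A = V_in · R_p/(R_s + R_p) = 5.31 × 0.8083 = 4.292 V.
Branch current I = V_A/R3 = 4.292/24.1 = 0.1781 mA.
(Equivalently: I_total = 0.3417 mA, then current-divider fraction G_k/ΣG = 0.5212.)

I ≈ 0.178 mA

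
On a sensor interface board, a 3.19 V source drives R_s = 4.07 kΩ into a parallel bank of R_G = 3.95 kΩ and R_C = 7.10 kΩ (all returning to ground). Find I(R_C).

Combine the parallel branches: R_p = (1/3.95 + 1/7.10)⁻¹ = 2.538 kΩ.
V_A by voltage divider: V_A = 3.19 × 2.538/(4.07 + 2.538) = 1.225 V.
Branch current I = V_A/R_C = 1.225/7.10 = 0.1726 mA.

I ≈ 0.173 mA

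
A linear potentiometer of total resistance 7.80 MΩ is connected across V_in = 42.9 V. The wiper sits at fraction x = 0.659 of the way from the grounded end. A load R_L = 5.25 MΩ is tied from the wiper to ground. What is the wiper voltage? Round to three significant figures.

Lower segment x·R_p = 5.140 MΩ; upper segment (1−x)·R_p = 2.660 MΩ.
R_L loads the lower segment: effective lower R = 2.597 MΩ.
Then V_out = V_in · 2.597/(2.660 + 2.597) = 21.19 V.

V_out ≈ 21.2 V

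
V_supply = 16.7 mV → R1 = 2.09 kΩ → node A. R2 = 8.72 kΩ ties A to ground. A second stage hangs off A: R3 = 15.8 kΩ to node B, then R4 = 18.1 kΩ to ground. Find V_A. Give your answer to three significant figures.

V_A ≈ 12.8 mV

Looking into the second stage from A: R3 + R4 = 33.90 kΩ appears in parallel with R2.
Effective lower resistance at A: R2 ‖ 33.90 = 6.936 kΩ.
So V_A = 16.7 × 0.7684 = 12.83 mV.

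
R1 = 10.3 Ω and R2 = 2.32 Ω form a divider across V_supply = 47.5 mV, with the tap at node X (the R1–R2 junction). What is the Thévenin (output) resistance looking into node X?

Zeroing V_supply shorts the top of R1 to ground, so R_th = R1 ‖ R2 = 1.894 Ω.

R_th ≈ 1.89 Ω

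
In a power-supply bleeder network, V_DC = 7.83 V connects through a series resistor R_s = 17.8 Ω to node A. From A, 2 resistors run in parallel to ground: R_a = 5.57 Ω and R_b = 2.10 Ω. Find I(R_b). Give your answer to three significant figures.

I ≈ 0.294 A

Parallel bank: R_p = 1/(1/5.57 + 1/2.10) = 1.525 Ω.
V_A = 7.83 × 1.525/19.33 = 0.6179 V.
I(R_b) = V_A / R_b = 0.6179/2.10 = 0.2942 A.
(Check via current divider: I_total = 0.4052 A; share G_k/ΣG = 0.7262 → same result.)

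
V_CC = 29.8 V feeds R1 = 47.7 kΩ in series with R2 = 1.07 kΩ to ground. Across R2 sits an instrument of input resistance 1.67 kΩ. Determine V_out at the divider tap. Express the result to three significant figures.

V_out ≈ 0.402 V

First combine the lower leg with the load: R2 ‖ R_L = 0.6522 kΩ.
Voltage divider with the loaded lower leg: V_out = 29.8 × 0.6522/(47.7 + 0.6522) = 29.8 × 0.01349 = 0.4019 V.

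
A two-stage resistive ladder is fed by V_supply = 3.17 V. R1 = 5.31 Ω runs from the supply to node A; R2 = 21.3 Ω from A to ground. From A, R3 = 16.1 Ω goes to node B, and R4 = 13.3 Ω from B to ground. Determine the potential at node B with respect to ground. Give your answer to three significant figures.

Node A sees R2 in parallel with the series input of stage 2, R3 + R4 = 29.40 Ω.
R2 ‖ (R3+R4) = 12.35 Ω.
V_A = 3.17 × 12.35/(5.31 + 12.35) = 2.217 V.
Then the unloaded second divider: V_B = V_A × R4/(R3+R4) = 2.217 × 0.4524 = 1.003 V.

V_B ≈ 1.00 V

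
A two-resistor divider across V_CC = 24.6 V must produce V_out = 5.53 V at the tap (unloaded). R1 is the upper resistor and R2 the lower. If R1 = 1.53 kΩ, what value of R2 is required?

R2 ≈ 0.444 kΩ

V_out/V_CC = R2/(R1+R2) = 0.2248.
So R2 = R1 · V_out/(V_CC − V_out) = 1.53 × 5.53/(24.6 − 5.53) = 1.53 × 0.2900 = 0.4437 kΩ.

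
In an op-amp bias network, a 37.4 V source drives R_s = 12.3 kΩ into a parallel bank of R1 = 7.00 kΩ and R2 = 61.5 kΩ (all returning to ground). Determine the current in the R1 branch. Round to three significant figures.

I ≈ 1.81 mA

Parallel bank: R_p = 1/(1/7.00 + 1/61.5) = 6.285 kΩ.
Node voltage V_A = V_CC · R_p/(R_s + R_p) = 37.4 × 0.3382 = 12.65 V.
I(R1) = V_A / R1 = 12.65/7.00 = 1.807 mA.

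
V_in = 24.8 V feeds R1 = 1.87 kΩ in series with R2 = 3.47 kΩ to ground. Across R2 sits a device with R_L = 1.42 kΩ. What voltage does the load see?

V_out ≈ 8.68 V

The load sits in parallel with R2, giving an effective lower resistance R2' = R2·R_L/(R2+R_L) = 1.008 kΩ.
Then V_out = V_in · R2'/(R1 + R2') = 24.8 × 1.008/2.878 = 8.684 V.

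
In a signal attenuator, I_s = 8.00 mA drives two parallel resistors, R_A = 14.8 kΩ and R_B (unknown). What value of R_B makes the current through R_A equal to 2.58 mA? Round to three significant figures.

R_B ≈ 7.05 kΩ

The fraction through R_A equals R_B/(R_A+R_B).
With f = 0.3225, R_B = R_A · f/(1−f) = 14.8 × 0.4760 = 7.045 kΩ.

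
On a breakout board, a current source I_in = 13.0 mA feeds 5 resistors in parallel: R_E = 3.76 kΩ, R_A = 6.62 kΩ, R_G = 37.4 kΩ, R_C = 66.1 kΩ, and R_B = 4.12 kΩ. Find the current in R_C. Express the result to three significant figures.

I ≈ 0.280 mA

Conductances: ΣG = 1/3.76 + 1/6.62 + 1/37.4 + 1/66.1 + 1/4.12 = 0.7016 (1/kΩ).
By the current-divider rule, I = I_in · G_k/ΣG = 13.0 × 0.02156 = 0.2803 mA.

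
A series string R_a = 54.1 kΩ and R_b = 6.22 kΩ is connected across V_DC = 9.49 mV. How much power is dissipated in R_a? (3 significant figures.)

ΣR = 60.32 kΩ → I = 9.49/60.32 = 0.1573 µA.
P = I²R = 0.02475 × 54.1 = 1.339 nW.

P ≈ 1.34 nW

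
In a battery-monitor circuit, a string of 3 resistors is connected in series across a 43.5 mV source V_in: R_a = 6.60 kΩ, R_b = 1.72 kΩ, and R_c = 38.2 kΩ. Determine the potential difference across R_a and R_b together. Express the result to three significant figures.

V ≈ 7.78 mV

Total series resistance ΣR = 6.60 + 1.72 + 38.2 = 46.52 kΩ.
R_{R_a..R_b} = 6.60 + 1.72 = 8.320 kΩ.
V = V_in · R/ΣR = 43.5 × 0.1788 = 7.780 mV.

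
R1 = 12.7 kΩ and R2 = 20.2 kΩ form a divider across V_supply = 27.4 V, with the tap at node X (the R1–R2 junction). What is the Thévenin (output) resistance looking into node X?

R_th ≈ 7.80 kΩ

Looking into X with the source shorted: R_th = R1·R2/(R1+R2) = 12.70 × 20.2/32.90 = 7.798 kΩ.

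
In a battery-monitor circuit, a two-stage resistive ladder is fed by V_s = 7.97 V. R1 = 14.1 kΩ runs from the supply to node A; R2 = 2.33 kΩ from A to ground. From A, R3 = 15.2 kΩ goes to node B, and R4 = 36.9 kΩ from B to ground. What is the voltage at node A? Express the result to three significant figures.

The second stage (R3 + R4 = 52.10 kΩ) loads node A in parallel with R2.
R2 ‖ (R3+R4) = 2.230 kΩ.
V_A = 7.97 × 2.230/(14.1 + 2.230) = 1.088 V.

V_A ≈ 1.09 V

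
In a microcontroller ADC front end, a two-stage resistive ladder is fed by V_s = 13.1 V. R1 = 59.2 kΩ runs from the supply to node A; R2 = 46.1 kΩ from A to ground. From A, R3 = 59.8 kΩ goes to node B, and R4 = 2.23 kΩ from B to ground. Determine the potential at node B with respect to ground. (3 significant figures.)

V_B ≈ 0.145 V

Looking into the second stage from A: R3 + R4 = 62.03 kΩ appears in parallel with R2.
R2 ‖ (R3+R4) = 26.45 kΩ.
So V_A = 13.1 × 0.3088 = 4.045 V.
Then the unloaded second divider: V_B = V_A × R4/(R3+R4) = 4.045 × 0.03595 = 0.1454 V.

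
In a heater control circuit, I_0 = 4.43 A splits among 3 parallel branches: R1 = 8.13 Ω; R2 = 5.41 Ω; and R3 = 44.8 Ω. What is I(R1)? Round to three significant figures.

Conductances: ΣG = 1/8.13 + 1/5.41 + 1/44.8 = 0.3302 (1/Ω).
Current divider: I(R1) = I_0 · G_k/ΣG = 4.43 × (0.1230/0.3302) = 4.43 × 0.3725 = 1.650 A.

I ≈ 1.65 A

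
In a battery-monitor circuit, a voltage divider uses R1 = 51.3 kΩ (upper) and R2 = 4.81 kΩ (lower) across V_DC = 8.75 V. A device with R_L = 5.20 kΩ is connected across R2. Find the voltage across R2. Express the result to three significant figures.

V_out ≈ 0.406 V

The load sits in parallel with R2, giving an effective lower resistance R2' = R2·R_L/(R2+R_L) = 2.499 kΩ.
Then V_out = V_DC · R2'/(R1 + R2') = 8.75 × 2.499/53.80 = 0.4064 V.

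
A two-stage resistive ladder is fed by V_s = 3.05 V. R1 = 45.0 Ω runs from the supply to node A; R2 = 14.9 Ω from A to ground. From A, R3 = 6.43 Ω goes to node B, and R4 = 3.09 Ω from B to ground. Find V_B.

The second stage (R3 + R4 = 9.520 Ω) loads node A in parallel with R2.
Effective lower resistance at A: R2 ‖ 9.520 = 5.809 Ω.
V_A = 3.05 × 5.809/(45.0 + 5.809) = 0.3487 V.
V_B = V_A × 0.3246 = 0.1132 V.

V_B ≈ 0.113 V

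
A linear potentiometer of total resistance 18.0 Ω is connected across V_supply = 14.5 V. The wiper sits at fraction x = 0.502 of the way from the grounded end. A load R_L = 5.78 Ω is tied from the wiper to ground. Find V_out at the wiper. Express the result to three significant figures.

V_out ≈ 4.09 V

Split the track: R_lower = x·R_p = 9.036 Ω, R_upper = (1−x)·R_p = 8.964 Ω.
Lower segment in parallel with the load: 9.036 ‖ 5.78 = 3.525 Ω.
Then V_out = V_supply · 3.525/(8.964 + 3.525) = 4.093 V.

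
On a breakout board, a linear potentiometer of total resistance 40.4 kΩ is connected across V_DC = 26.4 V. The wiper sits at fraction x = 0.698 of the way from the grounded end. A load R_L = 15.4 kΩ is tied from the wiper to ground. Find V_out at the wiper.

V_out ≈ 11.9 V

Lower segment x·R_p = 28.20 kΩ; upper segment (1−x)·R_p = 12.20 kΩ.
(x·R_p) ‖ R_L = 9.960 kΩ.
V_out = 26.4 × 9.960/(12.20 + 9.960) = 11.87 V.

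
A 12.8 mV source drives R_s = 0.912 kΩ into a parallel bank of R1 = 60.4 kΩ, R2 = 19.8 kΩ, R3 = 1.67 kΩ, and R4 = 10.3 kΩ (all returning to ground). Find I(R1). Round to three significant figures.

I ≈ 0.125 µA

Combine the parallel branches: R_p = (1/60.4 + 1/19.8 + 1/1.67 + 1/10.3)⁻¹ = 1.311 kΩ.
V_A by voltage divider: V_A = 12.8 × 1.311/(0.912 + 1.311) = 7.548 mV.
I(R1) = V_A / R1 = 7.548/60.4 = 0.1250 µA.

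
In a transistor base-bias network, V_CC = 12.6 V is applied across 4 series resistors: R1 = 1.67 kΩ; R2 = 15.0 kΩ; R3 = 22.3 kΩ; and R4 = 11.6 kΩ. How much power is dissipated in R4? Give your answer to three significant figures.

P ≈ 0.720 mW

ΣR = 50.57 kΩ → I = 12.6/50.57 = 0.2492 mA.
P(R4) = I²·R4 = (0.2492)² × 11.6 = 0.7201 mW.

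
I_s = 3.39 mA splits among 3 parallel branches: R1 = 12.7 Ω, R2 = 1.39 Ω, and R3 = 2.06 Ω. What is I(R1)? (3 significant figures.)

I ≈ 0.208 mA

ΣG = 1/12.7 + 1/1.39 + 1/2.06 = 1.284.
R1 takes the fraction G_k/ΣG = 0.07874/1.284 = 0.06134, so I = 3.39 × 0.06134 = 0.2080 mA.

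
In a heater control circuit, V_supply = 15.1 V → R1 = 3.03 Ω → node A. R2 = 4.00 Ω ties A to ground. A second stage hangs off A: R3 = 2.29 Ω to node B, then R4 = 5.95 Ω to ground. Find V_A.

V_A ≈ 7.11 V

Looking into the second stage from A: R3 + R4 = 8.240 Ω appears in parallel with R2.
R2 ‖ (R3+R4) = 2.693 Ω.
V_A = 15.1 × 2.693/(3.03 + 2.693) = 7.105 V.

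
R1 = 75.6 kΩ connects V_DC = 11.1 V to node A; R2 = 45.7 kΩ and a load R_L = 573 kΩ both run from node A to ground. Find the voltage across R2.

V_out ≈ 3.98 V

The load sits in parallel with R2, giving an effective lower resistance R2' = R2·R_L/(R2+R_L) = 42.32 kΩ.
Now apply the divider: V_out = 11.1 × 0.3589 = 3.984 V.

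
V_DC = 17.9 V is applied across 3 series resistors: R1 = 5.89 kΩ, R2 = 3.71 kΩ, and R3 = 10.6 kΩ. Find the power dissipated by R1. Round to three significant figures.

P ≈ 4.63 mW

ΣR = 20.20 kΩ → I = 17.9/20.20 = 0.8861 mA.
P = I²R = 0.7852 × 5.89 = 4.625 mW.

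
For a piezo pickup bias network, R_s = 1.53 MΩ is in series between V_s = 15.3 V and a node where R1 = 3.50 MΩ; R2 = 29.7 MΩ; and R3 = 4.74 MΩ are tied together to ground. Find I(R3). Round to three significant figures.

Combine the parallel branches: R_p = (1/3.50 + 1/29.7 + 1/4.74)⁻¹ = 1.886 MΩ.
V_A by voltage divider: V_A = 15.3 × 1.886/(1.53 + 1.886) = 8.446 V.
Branch current I = V_A/R3 = 8.446/4.74 = 1.782 µA.

I ≈ 1.78 µA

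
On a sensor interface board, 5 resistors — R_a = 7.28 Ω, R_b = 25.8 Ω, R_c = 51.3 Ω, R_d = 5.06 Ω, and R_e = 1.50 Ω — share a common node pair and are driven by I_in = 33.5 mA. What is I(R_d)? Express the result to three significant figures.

Total conductance ΣG = 1/7.28 + 1/25.8 + 1/51.3 + 1/5.06 + 1/1.50 = 1.060 (units of 1/Ω).
Current divider: I(R_d) = I_in · G_k/ΣG = 33.5 × (0.1976/1.060) = 33.5 × 0.1865 = 6.246 mA.

I ≈ 6.25 mA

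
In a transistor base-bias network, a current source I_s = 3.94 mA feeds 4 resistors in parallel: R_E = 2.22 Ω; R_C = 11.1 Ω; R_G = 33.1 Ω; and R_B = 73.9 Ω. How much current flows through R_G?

I ≈ 0.204 mA

Conductances: ΣG = 1/2.22 + 1/11.1 + 1/33.1 + 1/73.9 = 0.5843 (1/Ω).
R_G takes the fraction G_k/ΣG = 0.03021/0.5843 = 0.05171, so I = 3.94 × 0.05171 = 0.2037 mA.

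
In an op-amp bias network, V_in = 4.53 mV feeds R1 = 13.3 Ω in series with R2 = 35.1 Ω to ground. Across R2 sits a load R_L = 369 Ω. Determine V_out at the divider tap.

R2 ‖ R_L = (35.1 × 369)/(35.1 + 369) = 32.05 Ω.
Now apply the divider: V_out = 4.53 × 0.7067 = 3.202 mV.

V_out ≈ 3.20 mV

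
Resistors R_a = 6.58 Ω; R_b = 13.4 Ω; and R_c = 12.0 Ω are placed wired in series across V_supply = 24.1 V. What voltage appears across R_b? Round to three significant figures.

ΣR = 6.58 + 13.4 + 12.0 = 31.98 Ω.
V = V_supply · R/ΣR = 24.1 × 0.4190 = 10.10 V.

V ≈ 10.1 V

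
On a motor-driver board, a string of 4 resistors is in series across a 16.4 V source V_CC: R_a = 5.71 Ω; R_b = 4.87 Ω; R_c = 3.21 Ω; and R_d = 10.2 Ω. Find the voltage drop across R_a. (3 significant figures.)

ΣR = 5.71 + 4.87 + 3.21 + 10.2 = 23.99 Ω.
Voltage divider: V = V_CC · (5.710 / 23.99) = 16.4 × 0.2380 = 3.903 V.

V ≈ 3.90 V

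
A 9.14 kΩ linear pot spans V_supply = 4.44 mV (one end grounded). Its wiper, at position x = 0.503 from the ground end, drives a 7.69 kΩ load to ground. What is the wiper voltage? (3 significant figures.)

Lower segment x·R_p = 4.597 kΩ; upper segment (1−x)·R_p = 4.543 kΩ.
(x·R_p) ‖ R_L = 2.877 kΩ.
Loaded-divider output: V_out = 4.44 × 0.3878 = 1.722 mV.

V_out ≈ 1.72 mV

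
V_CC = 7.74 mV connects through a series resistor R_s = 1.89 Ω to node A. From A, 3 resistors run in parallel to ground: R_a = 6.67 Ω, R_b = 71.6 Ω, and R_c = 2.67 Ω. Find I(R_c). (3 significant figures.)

Equivalent of the parallel group: R_p = 1.857 Ω.
V_A by voltage divider: V_A = 7.74 × 1.857/(1.89 + 1.857) = 3.836 mV.
I(R_c) = V_A / R_c = 3.836/2.67 = 1.437 mA.

I ≈ 1.44 mA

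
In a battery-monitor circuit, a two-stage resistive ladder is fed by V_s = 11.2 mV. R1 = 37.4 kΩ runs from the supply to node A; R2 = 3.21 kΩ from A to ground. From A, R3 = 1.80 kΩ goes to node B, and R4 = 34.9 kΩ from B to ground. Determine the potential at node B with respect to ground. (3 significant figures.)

Node A sees R2 in parallel with the series input of stage 2, R3 + R4 = 36.70 kΩ.
R2 ‖ (R3+R4) = 2.952 kΩ.
V_A = 11.2 × 2.952/(37.4 + 2.952) = 0.8193 mV.
Stage 2 is unloaded, so V_B = V_A · R4/(R3+R4) = 0.8193 × 34.9/36.70 = 0.7791 mV.

V_B ≈ 0.779 mV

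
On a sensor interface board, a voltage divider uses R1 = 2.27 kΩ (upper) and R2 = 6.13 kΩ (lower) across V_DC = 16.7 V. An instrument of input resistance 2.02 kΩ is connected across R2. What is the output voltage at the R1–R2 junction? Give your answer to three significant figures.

V_out ≈ 6.70 V

R2 ‖ R_L = (6.13 × 2.02)/(6.13 + 2.02) = 1.519 kΩ.
Then V_out = V_DC · R2'/(R1 + R2') = 16.7 × 1.519/3.789 = 6.696 V.
(Unloaded it would be 12.2 V; the load pulls it down.)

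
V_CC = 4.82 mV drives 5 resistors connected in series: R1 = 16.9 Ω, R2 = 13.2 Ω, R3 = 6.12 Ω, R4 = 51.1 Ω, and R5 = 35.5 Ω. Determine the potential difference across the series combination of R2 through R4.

V ≈ 2.76 mV

Total series resistance ΣR = 16.9 + 13.2 + 6.12 + 51.1 + 35.5 = 122.8 Ω.
R_{R2..R4} = 13.2 + 6.12 + 51.1 = 70.42 Ω.
By the voltage-divider rule, V = 4.82 × 70.42/122.8 = 2.764 mV.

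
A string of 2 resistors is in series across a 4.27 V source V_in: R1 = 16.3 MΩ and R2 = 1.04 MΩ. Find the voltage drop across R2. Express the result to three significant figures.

ΣR = 16.3 + 1.04 = 17.34 MΩ.
By the voltage-divider rule, V = 4.27 × 1.040/17.34 = 0.2561 V.

V ≈ 0.256 V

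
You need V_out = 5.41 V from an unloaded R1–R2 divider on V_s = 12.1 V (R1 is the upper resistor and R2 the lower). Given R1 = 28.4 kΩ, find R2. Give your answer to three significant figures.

R2 ≈ 23.0 kΩ

Required fraction k = V_out/V_s = 0.4471.
R2 = R1 · 0.4471/(1 − 0.4471) = 22.97 kΩ.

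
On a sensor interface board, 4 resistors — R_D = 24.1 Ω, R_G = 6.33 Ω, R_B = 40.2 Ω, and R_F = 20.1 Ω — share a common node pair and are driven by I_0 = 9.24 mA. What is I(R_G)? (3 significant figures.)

I ≈ 5.33 mA

Conductances: ΣG = 1/24.1 + 1/6.33 + 1/40.2 + 1/20.1 = 0.2741 (1/Ω).
R_G takes the fraction G_k/ΣG = 0.1580/0.2741 = 0.5764, so I = 9.24 × 0.5764 = 5.326 mA.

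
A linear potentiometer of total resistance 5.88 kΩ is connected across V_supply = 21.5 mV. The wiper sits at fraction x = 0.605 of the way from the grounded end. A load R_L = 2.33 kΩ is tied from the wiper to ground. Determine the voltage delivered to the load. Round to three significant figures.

Lower segment x·R_p = 3.557 kΩ; upper segment (1−x)·R_p = 2.323 kΩ.
R_L loads the lower segment: effective lower R = 1.408 kΩ.
Loaded-divider output: V_out = 21.5 × 0.3774 = 8.114 mV.
(Unloaded: V_out = x·V_supply = 13.0 mV.)

V_out ≈ 8.11 mV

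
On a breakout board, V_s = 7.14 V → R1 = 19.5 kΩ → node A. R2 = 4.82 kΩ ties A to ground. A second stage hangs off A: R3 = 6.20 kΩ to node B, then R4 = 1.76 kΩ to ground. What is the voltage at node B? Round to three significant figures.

V_B ≈ 0.211 V

The second stage (R3 + R4 = 7.960 kΩ) loads node A in parallel with R2.
Effective lower resistance at A: R2 ‖ 7.960 = 3.002 kΩ.
First divider: V_A = V_s · 3.002/(19.5 + 3.002) = 0.9526 V.
Then the unloaded second divider: V_B = V_A × R4/(R3+R4) = 0.9526 × 0.2211 = 0.2106 V.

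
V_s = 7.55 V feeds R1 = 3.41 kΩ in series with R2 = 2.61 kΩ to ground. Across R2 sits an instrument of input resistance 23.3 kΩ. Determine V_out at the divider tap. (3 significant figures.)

R2 ‖ R_L = (2.61 × 23.3)/(2.61 + 23.3) = 2.347 kΩ.
Voltage divider with the loaded lower leg: V_out = 7.55 × 2.347/(3.41 + 2.347) = 7.55 × 0.4077 = 3.078 V.
(Unloaded it would be 3.27 V; the load pulls it down.)

V_out ≈ 3.08 V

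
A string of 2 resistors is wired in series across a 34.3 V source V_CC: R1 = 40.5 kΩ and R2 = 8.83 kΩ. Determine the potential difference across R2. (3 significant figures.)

Series total: ΣR = 40.5 + 8.83 = 49.33 kΩ.
V = V_CC · R/ΣR = 34.3 × 0.1790 = 6.140 V.

V ≈ 6.14 V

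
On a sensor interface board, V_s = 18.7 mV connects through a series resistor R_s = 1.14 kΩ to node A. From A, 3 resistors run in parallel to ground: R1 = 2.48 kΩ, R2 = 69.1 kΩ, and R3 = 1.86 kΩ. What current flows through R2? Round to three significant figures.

Combine the parallel branches: R_p = (1/2.48 + 1/69.1 + 1/1.86)⁻¹ = 1.047 kΩ.
V_A by voltage divider: V_A = 18.7 × 1.047/(1.14 + 1.047) = 8.951 mV.
I(R2) = V_A / R2 = 8.951/69.1 = 0.1295 µA.

I ≈ 0.130 µA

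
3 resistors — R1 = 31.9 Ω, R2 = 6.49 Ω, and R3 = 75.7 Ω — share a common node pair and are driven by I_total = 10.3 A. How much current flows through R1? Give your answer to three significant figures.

I ≈ 1.63 A

Conductances: ΣG = 1/31.9 + 1/6.49 + 1/75.7 = 0.1986 (1/Ω).
Current divider: I(R1) = I_total · G_k/ΣG = 10.3 × (0.03135/0.1986) = 10.3 × 0.1578 = 1.625 A.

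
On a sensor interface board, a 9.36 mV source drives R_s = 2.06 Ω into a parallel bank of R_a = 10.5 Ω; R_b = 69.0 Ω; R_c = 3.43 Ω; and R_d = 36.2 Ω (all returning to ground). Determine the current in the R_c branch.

I ≈ 1.45 mA

Parallel bank: R_p = 1/(1/10.5 + 1/69.0 + 1/3.43 + 1/36.2) = 2.332 Ω.
Node voltage V_A = V_s · R_p/(R_s + R_p) = 9.36 × 0.5309 = 4.969 mV.
I(R_c) = V_A / R_c = 4.969/3.43 = 1.449 mA.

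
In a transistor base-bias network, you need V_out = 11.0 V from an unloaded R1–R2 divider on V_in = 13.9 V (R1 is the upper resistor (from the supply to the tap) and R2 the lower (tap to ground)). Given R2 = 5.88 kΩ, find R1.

R1 ≈ 1.55 kΩ

The divider ratio is R2/(R1+R2) = 11.0/13.9 = 0.7914.
R1 = R2·(1/k − 1) = 5.88 × 0.2636 = 1.550 kΩ.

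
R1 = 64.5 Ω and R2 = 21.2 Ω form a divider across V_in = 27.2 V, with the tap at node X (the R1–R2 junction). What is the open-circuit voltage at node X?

V_th ≈ 6.73 V

Open-circuit (no load on X): V_th = V_in · R2/(R1 + R2) = 27.2 × 21.2/(64.50 + 21.2) = 6.729 V.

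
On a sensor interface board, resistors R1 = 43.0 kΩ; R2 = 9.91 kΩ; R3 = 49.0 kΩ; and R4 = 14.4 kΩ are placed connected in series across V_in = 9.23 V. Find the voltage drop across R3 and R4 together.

Total series resistance ΣR = 43.0 + 9.91 + 49.0 + 14.4 = 116.3 kΩ.
R_{R3..R4} = 49.0 + 14.4 = 63.40 kΩ.
V = V_in · R/ΣR = 9.23 × 0.5451 = 5.031 V.

V ≈ 5.03 V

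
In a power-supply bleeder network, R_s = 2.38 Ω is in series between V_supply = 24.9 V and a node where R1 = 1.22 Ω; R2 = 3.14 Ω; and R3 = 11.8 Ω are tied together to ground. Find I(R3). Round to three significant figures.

I ≈ 0.540 A

Combine the parallel branches: R_p = (1/1.22 + 1/3.14 + 1/11.8)⁻¹ = 0.8177 Ω.
V_A = 24.9 × 0.8177/3.198 = 6.368 V.
Branch current I = V_A/R3 = 6.368/11.8 = 0.5396 A.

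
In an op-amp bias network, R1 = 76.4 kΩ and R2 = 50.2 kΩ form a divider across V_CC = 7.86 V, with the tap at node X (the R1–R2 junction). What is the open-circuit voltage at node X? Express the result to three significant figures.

With X open, the divider is unloaded: V_th = 7.86 × 50.2/126.6 = 3.117 V.

V_th ≈ 3.12 V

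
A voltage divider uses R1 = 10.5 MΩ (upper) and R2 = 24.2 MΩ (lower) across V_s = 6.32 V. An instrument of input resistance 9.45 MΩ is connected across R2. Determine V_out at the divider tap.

V_out ≈ 2.48 V

First combine the lower leg with the load: R2 ‖ R_L = 6.796 MΩ.
Then V_out = V_s · R2'/(R1 + R2') = 6.32 × 6.796/17.30 = 2.483 V.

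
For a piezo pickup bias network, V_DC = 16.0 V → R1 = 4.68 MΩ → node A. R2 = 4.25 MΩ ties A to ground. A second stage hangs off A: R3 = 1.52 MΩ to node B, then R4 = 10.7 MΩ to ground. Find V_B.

V_B ≈ 5.64 V

Node A sees R2 in parallel with the series input of stage 2, R3 + R4 = 12.22 MΩ.
Effective lower resistance at A: R2 ‖ 12.22 = 3.153 MΩ.
V_A = 16.0 × 3.153/(4.68 + 3.153) = 6.441 V.
Stage 2 is unloaded, so V_B = V_A · R4/(R3+R4) = 6.441 × 10.7/12.22 = 5.640 V.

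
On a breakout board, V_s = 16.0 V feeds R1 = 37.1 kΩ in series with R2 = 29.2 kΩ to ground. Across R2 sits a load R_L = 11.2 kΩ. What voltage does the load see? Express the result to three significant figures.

V_out ≈ 2.87 V

The load sits in parallel with R2, giving an effective lower resistance R2' = R2·R_L/(R2+R_L) = 8.095 kΩ.
Then V_out = V_s · R2'/(R1 + R2') = 16.0 × 8.095/45.20 = 2.866 V.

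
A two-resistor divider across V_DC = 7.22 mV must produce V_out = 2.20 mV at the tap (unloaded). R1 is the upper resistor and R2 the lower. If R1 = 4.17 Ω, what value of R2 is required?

V_out/V_DC = R2/(R1+R2) = 0.3047.
Rearranging, R2 = R1·k/(1−k) = 4.17 × 0.4382 = 1.827 Ω.

R2 ≈ 1.83 Ω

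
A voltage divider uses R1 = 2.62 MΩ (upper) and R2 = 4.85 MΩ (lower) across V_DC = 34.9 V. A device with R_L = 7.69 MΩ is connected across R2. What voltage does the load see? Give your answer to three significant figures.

V_out ≈ 18.6 V

The load sits in parallel with R2, giving an effective lower resistance R2' = R2·R_L/(R2+R_L) = 2.974 MΩ.
Then V_out = V_DC · R2'/(R1 + R2') = 34.9 × 2.974/5.594 = 18.55 V.
(Unloaded it would be 22.7 V; the load pulls it down.)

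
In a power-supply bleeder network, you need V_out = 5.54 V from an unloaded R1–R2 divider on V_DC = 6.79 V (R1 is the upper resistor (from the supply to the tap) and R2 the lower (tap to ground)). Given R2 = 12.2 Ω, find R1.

R1 ≈ 2.75 Ω

V_out/V_DC = R2/(R1+R2) = 0.8159.
R1 = R2·(1/k − 1) = 12.2 × 0.2256 = 2.753 Ω.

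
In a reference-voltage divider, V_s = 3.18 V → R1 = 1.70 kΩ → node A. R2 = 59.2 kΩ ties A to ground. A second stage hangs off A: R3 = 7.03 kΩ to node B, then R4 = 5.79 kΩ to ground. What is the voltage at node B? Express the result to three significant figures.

V_B ≈ 1.24 V

Node A sees R2 in parallel with the series input of stage 2, R3 + R4 = 12.82 kΩ.
Effective lower resistance at A: R2 ‖ 12.82 = 10.54 kΩ.
So V_A = 3.18 × 0.8611 = 2.738 V.
V_B = V_A × 0.4516 = 1.237 V.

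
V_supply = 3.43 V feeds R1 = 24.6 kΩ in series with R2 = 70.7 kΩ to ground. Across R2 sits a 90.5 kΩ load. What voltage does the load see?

The load sits in parallel with R2, giving an effective lower resistance R2' = R2·R_L/(R2+R_L) = 39.69 kΩ.
Voltage divider with the loaded lower leg: V_out = 3.43 × 39.69/(24.6 + 39.69) = 3.43 × 0.6174 = 2.118 V.
(Unloaded it would be 2.54 V; the load pulls it down.)

V_out ≈ 2.12 V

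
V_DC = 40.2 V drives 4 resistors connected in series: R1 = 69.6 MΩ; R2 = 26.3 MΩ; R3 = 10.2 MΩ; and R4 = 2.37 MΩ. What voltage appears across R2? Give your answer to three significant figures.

V ≈ 9.75 V

Series total: ΣR = 69.6 + 26.3 + 10.2 + 2.37 = 108.5 MΩ.
By the voltage-divider rule, V = 40.2 × 26.30/108.5 = 9.747 V.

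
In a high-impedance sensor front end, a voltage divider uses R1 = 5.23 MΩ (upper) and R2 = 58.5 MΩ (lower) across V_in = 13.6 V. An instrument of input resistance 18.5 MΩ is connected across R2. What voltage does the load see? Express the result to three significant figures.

V_out ≈ 9.91 V

The load sits in parallel with R2, giving an effective lower resistance R2' = R2·R_L/(R2+R_L) = 14.06 MΩ.
Now apply the divider: V_out = 13.6 × 0.7288 = 9.912 V.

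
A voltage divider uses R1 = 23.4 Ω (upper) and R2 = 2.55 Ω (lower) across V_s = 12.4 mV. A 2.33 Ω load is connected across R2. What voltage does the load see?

The load sits in parallel with R2, giving an effective lower resistance R2' = R2·R_L/(R2+R_L) = 1.218 Ω.
Now apply the divider: V_out = 12.4 × 0.04946 = 0.6133 mV.

V_out ≈ 0.613 mV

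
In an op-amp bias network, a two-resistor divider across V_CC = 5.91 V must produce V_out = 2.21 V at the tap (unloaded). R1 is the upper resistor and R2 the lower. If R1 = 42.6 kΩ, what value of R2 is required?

R2 ≈ 25.4 kΩ

The divider ratio is R2/(R1+R2) = 2.21/5.91 = 0.3739.
R2 = R1 · 0.3739/(1 − 0.3739) = 25.44 kΩ.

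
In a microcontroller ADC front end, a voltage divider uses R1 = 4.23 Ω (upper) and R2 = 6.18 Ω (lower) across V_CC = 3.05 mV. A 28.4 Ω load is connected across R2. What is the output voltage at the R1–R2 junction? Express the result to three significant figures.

V_out ≈ 1.66 mV

R2 ‖ R_L = (6.18 × 28.4)/(6.18 + 28.4) = 5.076 Ω.
Now apply the divider: V_out = 3.05 × 0.5454 = 1.664 mV.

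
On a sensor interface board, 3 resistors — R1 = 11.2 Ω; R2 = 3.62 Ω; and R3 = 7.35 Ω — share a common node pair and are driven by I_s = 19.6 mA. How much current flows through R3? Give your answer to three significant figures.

Conductances: ΣG = 1/11.2 + 1/3.62 + 1/7.35 = 0.5016 (1/Ω).
Current divider: I(R3) = I_s · G_k/ΣG = 19.6 × (0.1361/0.5016) = 19.6 × 0.2712 = 5.316 mA.

I ≈ 5.32 mA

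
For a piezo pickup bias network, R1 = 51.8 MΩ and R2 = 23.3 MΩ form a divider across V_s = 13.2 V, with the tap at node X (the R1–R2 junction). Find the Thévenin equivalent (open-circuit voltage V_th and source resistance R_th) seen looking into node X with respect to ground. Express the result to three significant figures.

V_th ≈ 4.10 V, R_th ≈ 16.1 MΩ

With X open, the divider is unloaded: V_th = 13.2 × 23.3/75.10 = 4.095 V.
With V_s suppressed (replaced by a short), R_th = R1 ‖ R2 = (51.80 × 23.3)/(51.80 + 23.3) = 16.07 MΩ.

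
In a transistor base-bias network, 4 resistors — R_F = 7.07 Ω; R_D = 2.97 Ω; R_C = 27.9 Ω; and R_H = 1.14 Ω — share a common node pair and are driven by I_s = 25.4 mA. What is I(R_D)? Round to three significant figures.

Conductances: ΣG = 1/7.07 + 1/2.97 + 1/27.9 + 1/1.14 = 1.391 (1/Ω).
By the current-divider rule, I = I_s · G_k/ΣG = 25.4 × 0.2420 = 6.147 mA.

I ≈ 6.15 mA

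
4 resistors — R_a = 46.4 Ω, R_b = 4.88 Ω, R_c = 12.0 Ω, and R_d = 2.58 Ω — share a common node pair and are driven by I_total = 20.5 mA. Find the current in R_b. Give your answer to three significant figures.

I ≈ 6.02 mA

Conductances: ΣG = 1/46.4 + 1/4.88 + 1/12.0 + 1/2.58 = 0.6974 (1/Ω).
Current divider: I(R_b) = I_total · G_k/ΣG = 20.5 × (0.2049/0.6974) = 20.5 × 0.2938 = 6.024 mA.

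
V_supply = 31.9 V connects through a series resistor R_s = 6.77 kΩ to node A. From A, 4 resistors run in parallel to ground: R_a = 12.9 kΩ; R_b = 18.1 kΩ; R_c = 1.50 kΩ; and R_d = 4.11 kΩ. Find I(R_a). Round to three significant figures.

Equivalent of the parallel group: R_p = 0.9590 kΩ.
Node voltage V_A = V_supply · R_p/(R_s + R_p) = 31.9 × 0.1241 = 3.958 V.
Branch current I = V_A/R_a = 3.958/12.9 = 0.3068 mA.
(Equivalently: I_total = 4.127 mA, then current-divider fraction G_k/ΣG = 0.07434.)

I ≈ 0.307 mA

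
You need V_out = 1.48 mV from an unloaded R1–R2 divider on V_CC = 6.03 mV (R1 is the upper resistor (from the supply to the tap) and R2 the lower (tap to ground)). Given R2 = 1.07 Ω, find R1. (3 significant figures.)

V_out/V_CC = R2/(R1+R2) = 0.2454.
Rearranging, R1 = R2·(1−k)/k = 1.07 × 3.074 = 3.290 Ω.

R1 ≈ 3.29 Ω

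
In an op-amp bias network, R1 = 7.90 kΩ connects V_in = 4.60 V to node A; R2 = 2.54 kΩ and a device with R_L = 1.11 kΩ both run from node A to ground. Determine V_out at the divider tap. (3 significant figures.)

V_out ≈ 0.410 V

R2 ‖ R_L = (2.54 × 1.11)/(2.54 + 1.11) = 0.7724 kΩ.
Then V_out = V_in · R2'/(R1 + R2') = 4.60 × 0.7724/8.672 = 0.4097 V.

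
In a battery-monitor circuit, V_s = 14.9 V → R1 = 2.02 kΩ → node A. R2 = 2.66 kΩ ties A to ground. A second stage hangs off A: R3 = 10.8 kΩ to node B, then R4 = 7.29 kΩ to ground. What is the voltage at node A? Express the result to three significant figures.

Node A sees R2 in parallel with the series input of stage 2, R3 + R4 = 18.09 kΩ.
Effective lower resistance at A: R2 ‖ 18.09 = 2.319 kΩ.
V_A = 14.9 × 2.319/(2.02 + 2.319) = 7.963 V.

V_A ≈ 7.96 V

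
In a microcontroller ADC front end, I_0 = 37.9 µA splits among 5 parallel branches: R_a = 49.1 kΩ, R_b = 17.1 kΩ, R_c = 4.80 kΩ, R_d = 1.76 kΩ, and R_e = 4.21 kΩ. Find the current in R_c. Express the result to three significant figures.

Conductances: ΣG = 1/49.1 + 1/17.1 + 1/4.80 + 1/1.76 + 1/4.21 = 1.093 (1/kΩ).
R_c takes the fraction G_k/ΣG = 0.2083/1.093 = 0.1906, so I = 37.9 × 0.1906 = 7.225 µA.

I ≈ 7.22 µA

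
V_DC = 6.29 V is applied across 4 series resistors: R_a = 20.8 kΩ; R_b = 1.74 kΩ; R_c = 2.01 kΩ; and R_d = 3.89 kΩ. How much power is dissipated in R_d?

P ≈ 0.190 mW

The common current is I = 6.29/28.44 = 0.2212 mA.
V(R_d) = I·R = 0.8603 V; P = V·I = 0.8603 × 0.2212 = 0.1903 mW.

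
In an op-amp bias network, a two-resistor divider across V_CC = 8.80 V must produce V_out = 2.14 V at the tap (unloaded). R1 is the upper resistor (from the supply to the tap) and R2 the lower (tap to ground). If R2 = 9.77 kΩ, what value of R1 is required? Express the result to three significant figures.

V_out/V_CC = R2/(R1+R2) = 0.2432.
So R1 = R2 · (V_CC/V_out − 1) = 9.77 × (8.80/2.14 − 1) = 9.77 × 3.112 = 30.41 kΩ.

R1 ≈ 30.4 kΩ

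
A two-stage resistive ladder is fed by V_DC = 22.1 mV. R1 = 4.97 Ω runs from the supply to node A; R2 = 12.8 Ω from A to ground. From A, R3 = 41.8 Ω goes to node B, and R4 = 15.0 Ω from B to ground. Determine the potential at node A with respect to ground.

V_A ≈ 15.0 mV

The second stage (R3 + R4 = 56.80 Ω) loads node A in parallel with R2.
Effective lower resistance at A: R2 ‖ 56.80 = 10.45 Ω.
First divider: V_A = V_DC · 10.45/(4.97 + 10.45) = 14.98 mV.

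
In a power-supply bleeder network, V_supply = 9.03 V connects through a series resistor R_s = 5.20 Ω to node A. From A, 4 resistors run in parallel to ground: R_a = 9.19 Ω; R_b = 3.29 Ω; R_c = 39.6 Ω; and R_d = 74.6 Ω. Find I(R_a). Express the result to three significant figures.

I ≈ 0.294 A

Parallel bank: R_p = 1/(1/9.19 + 1/3.29 + 1/39.6 + 1/74.6) = 2.215 Ω.
V_A = 9.03 × 2.215/7.415 = 2.698 V.
I(R_a) = V_A / R_a = 2.698/9.19 = 0.2935 A.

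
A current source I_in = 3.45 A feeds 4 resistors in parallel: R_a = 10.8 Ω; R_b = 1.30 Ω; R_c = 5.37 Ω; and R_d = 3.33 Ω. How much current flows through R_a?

I ≈ 0.237 A

Conductances: ΣG = 1/10.8 + 1/1.30 + 1/5.37 + 1/3.33 = 1.348 (1/Ω).
Current divider: I(R_a) = I_in · G_k/ΣG = 3.45 × (0.09259/1.348) = 3.45 × 0.06867 = 0.2369 A.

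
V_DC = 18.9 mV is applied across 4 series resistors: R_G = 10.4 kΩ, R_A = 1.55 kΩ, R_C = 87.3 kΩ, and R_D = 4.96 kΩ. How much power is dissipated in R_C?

ΣR = 104.2 kΩ → I = 18.9/104.2 = 0.1814 µA.
V(R_C) = I·R = 15.83 mV; P = V·I = 15.83 × 0.1814 = 2.872 nW.

P ≈ 2.87 nW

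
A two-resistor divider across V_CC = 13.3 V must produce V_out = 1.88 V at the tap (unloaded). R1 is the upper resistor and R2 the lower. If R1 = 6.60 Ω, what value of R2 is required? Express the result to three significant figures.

Required fraction k = V_out/V_CC = 0.1414.
So R2 = R1 · V_out/(V_CC − V_out) = 6.60 × 1.88/(13.3 − 1.88) = 6.60 × 0.1646 = 1.087 Ω.

R2 ≈ 1.09 Ω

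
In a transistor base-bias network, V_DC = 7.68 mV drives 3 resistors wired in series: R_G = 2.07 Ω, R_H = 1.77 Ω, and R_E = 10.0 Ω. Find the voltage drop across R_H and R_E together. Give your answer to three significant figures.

ΣR = 2.07 + 1.77 + 10.0 = 13.84 Ω.
R_{R_H..R_E} = 1.77 + 10.0 = 11.77 Ω.
By the voltage-divider rule, V = 7.68 × 11.77/13.84 = 6.531 mV.

V ≈ 6.53 mV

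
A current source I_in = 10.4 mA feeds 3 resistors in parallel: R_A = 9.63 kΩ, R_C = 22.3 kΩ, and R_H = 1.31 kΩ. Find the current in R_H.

Conductances: ΣG = 1/9.63 + 1/22.3 + 1/1.31 = 0.9120 (1/kΩ).
Current divider: I(R_H) = I_in · G_k/ΣG = 10.4 × (0.7634/0.9120) = 10.4 × 0.8370 = 8.705 mA.

I ≈ 8.70 mA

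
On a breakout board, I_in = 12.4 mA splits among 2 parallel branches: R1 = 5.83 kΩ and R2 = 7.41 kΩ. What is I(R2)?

I ≈ 5.46 mA

With just two branches, the current splits inversely with resistance.
So I = 12.4 × 5.83/13.24 = 5.460 mA.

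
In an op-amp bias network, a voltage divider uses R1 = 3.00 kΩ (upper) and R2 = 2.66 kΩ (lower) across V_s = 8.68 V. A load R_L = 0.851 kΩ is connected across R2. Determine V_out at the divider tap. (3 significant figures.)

First combine the lower leg with the load: R2 ‖ R_L = 0.6447 kΩ.
Then V_out = V_s · R2'/(R1 + R2') = 8.68 × 0.6447/3.645 = 1.535 V.

V_out ≈ 1.54 V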